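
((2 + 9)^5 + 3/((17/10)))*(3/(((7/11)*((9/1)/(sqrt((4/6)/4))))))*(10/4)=150584335*sqrt(6)/4284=86100.56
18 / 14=9 / 7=1.29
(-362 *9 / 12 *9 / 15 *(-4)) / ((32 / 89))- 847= 77221 / 80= 965.26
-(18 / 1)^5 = -1889568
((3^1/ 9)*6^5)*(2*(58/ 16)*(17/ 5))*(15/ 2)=479196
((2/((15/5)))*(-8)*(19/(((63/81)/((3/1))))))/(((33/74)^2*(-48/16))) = 1664704/2541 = 655.14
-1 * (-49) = 49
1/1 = 1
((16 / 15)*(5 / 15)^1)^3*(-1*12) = -0.54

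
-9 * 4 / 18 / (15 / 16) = -32 / 15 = -2.13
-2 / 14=-1 / 7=-0.14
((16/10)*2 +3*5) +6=121/5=24.20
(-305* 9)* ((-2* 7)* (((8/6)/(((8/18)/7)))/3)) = 269010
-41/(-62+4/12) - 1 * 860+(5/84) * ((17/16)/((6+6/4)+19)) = -5662109107/6588960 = -859.33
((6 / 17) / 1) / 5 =6 / 85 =0.07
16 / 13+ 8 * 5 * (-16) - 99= -9591 / 13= -737.77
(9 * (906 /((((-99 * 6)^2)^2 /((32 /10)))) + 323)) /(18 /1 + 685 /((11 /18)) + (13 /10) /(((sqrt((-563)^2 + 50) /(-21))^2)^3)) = 2.55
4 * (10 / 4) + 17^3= 4923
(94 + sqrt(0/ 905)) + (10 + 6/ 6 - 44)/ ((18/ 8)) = 238/ 3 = 79.33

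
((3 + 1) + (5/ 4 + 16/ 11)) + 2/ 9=2743/ 396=6.93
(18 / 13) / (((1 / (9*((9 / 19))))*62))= 729 / 7657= 0.10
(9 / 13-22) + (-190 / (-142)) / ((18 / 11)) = -340421 / 16614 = -20.49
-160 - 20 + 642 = 462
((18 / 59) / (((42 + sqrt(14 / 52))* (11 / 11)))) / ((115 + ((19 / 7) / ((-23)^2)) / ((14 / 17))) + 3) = 145572336 / 2364537992611 - 133308* sqrt(182) / 2364537992611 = 0.00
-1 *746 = -746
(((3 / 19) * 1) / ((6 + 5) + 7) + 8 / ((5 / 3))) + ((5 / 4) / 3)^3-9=-676157 / 164160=-4.12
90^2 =8100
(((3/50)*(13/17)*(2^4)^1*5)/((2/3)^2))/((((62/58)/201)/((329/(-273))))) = -4931334/2635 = -1871.47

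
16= 16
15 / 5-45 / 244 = 687 / 244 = 2.82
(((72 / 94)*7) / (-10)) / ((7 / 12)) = -216 / 235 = -0.92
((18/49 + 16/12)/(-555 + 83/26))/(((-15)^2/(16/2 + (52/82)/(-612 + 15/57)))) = -141583000/1292185897569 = -0.00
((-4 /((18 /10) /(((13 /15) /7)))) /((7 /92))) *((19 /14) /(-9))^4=-38965979 /20841167403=-0.00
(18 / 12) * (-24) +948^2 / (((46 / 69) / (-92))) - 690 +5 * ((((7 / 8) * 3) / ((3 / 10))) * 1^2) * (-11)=-496089437 / 4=-124022359.25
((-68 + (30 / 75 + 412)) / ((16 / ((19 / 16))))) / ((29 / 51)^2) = 42549759 / 538240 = 79.05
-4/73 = -0.05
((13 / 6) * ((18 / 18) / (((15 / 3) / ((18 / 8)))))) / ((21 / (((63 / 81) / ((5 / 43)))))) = 559 / 1800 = 0.31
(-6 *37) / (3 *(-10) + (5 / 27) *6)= 999 / 130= 7.68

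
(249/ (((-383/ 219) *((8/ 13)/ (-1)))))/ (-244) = -708903/ 747616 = -0.95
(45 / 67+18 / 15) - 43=-13778 / 335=-41.13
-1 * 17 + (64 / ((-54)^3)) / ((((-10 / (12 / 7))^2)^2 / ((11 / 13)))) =-80588065783 / 4740474375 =-17.00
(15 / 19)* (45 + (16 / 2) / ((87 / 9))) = 19935 / 551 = 36.18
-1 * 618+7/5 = -616.60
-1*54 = -54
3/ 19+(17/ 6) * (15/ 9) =1669/ 342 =4.88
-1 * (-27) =27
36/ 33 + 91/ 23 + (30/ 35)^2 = 71681/ 12397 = 5.78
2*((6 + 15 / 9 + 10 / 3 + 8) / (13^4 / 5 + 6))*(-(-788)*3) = 449160 / 28591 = 15.71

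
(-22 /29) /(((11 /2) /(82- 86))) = 16 /29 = 0.55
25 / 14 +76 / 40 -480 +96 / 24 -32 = -17651 / 35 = -504.31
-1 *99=-99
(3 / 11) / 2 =3 / 22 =0.14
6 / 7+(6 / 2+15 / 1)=132 / 7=18.86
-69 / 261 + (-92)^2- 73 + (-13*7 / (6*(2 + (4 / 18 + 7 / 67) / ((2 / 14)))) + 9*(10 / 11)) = 3776157763 / 449790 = 8395.38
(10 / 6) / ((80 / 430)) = 215 / 24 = 8.96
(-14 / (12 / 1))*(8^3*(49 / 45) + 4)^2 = -2234651384 / 6075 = -367843.85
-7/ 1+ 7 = 0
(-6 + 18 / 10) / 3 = -1.40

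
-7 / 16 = -0.44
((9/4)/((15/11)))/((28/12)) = 99/140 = 0.71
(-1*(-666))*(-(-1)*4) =2664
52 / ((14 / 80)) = 2080 / 7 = 297.14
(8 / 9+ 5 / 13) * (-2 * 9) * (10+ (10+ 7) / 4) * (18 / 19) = -4023 / 13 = -309.46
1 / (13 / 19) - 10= -111 / 13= -8.54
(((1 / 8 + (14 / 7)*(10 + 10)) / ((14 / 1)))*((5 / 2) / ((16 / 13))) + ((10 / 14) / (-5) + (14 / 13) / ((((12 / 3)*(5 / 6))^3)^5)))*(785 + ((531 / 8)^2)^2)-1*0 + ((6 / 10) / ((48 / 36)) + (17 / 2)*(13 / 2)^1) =20543181225350278821672926283 / 186368000000000000000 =110229123.16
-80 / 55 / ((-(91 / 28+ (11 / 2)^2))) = 32 / 737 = 0.04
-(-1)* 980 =980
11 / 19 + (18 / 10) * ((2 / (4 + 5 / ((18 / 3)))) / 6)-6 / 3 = -3573 / 2755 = -1.30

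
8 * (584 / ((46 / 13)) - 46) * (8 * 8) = 1401856 / 23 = 60950.26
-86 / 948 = -43 / 474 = -0.09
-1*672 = -672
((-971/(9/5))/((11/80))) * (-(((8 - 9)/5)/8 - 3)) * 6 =-213620/3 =-71206.67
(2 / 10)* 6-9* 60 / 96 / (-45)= 53 / 40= 1.32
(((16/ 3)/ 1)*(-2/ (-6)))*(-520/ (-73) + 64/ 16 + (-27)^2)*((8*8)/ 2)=27662848/ 657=42104.79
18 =18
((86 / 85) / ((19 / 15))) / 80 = 129 / 12920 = 0.01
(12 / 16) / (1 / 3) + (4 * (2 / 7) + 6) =263 / 28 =9.39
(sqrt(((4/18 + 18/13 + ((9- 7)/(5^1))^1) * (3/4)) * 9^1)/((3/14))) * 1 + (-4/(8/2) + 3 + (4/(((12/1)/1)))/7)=43/21 + 7 * sqrt(228930)/195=19.22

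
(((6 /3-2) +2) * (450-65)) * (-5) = -3850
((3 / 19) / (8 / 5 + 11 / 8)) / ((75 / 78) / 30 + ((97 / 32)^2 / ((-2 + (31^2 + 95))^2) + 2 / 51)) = 104389509120 / 140189296513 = 0.74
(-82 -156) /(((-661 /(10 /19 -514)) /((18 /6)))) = -6965784 /12559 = -554.64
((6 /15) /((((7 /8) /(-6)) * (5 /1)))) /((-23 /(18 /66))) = 288 /44275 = 0.01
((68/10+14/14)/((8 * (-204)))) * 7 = -0.03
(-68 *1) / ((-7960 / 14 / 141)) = 16779 / 995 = 16.86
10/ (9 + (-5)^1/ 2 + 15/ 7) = 140/ 121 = 1.16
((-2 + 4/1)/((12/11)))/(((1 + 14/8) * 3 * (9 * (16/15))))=5/216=0.02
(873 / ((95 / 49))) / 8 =42777 / 760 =56.29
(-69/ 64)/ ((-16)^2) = -69/ 16384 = -0.00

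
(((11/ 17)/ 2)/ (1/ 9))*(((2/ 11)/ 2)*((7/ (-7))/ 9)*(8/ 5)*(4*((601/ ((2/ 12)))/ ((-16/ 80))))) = 57696/ 17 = 3393.88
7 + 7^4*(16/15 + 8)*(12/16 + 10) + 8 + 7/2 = 7021079/30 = 234035.97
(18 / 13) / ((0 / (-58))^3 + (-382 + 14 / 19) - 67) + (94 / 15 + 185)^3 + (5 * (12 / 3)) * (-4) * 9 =871476535553713 / 124561125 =6996376.56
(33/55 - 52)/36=-257/180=-1.43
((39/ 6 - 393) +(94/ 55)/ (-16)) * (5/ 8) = -170107/ 704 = -241.63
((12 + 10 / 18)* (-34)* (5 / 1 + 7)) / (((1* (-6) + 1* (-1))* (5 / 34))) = 522512 / 105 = 4976.30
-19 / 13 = -1.46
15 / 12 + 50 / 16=35 / 8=4.38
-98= -98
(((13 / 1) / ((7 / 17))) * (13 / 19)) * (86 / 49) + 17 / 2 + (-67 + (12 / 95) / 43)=-57683363 / 2802310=-20.58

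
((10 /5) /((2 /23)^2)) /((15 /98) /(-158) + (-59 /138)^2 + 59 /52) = 200.92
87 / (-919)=-87 / 919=-0.09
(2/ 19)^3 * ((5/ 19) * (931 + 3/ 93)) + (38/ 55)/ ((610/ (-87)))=12688362997/ 67770178025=0.19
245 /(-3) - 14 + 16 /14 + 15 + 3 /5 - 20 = -10387 /105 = -98.92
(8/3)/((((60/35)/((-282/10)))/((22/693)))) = -188/135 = -1.39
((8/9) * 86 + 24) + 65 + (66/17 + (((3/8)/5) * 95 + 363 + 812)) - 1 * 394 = 1171921/1224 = 957.45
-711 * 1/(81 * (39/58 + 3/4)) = -9164/1485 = -6.17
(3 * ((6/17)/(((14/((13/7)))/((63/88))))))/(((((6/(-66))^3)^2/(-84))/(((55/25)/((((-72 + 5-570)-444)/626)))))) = 1751661055287/91885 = 19063623.61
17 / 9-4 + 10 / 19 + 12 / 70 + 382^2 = 873346681 / 5985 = 145922.59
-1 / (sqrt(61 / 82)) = -sqrt(5002) / 61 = -1.16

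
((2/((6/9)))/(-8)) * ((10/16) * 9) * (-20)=675/16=42.19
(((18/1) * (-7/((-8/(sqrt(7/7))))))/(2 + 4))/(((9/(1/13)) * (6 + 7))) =7/4056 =0.00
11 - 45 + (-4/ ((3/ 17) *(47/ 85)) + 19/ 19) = -10433/ 141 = -73.99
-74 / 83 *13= -962 / 83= -11.59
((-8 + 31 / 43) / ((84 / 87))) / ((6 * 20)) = -9077 / 144480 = -0.06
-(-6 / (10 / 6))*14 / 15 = 84 / 25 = 3.36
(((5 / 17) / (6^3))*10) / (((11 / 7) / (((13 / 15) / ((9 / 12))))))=455 / 45441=0.01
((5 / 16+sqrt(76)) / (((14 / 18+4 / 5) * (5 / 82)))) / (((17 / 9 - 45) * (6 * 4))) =-1107 * sqrt(19) / 55096 - 5535 / 1763072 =-0.09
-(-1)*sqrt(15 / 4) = sqrt(15) / 2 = 1.94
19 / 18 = 1.06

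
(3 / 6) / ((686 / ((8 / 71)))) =2 / 24353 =0.00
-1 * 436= -436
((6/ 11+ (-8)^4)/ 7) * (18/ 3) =270372/ 77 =3511.32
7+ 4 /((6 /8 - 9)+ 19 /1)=317 /43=7.37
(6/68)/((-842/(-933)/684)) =478629/7157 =66.88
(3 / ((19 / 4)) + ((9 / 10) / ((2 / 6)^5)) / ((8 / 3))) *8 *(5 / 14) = 125619 / 532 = 236.13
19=19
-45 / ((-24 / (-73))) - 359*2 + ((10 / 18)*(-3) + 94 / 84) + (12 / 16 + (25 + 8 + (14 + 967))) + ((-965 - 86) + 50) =-141401 / 168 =-841.67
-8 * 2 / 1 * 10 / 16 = -10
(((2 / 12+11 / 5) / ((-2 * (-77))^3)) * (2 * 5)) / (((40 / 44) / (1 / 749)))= 71 / 7460579280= 0.00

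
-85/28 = -3.04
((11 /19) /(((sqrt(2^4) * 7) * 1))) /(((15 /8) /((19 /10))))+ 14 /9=2483 /1575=1.58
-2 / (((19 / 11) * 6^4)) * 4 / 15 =-11 / 46170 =-0.00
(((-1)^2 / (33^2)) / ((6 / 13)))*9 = 13 / 726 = 0.02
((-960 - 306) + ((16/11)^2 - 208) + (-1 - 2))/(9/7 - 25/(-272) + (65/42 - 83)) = 145624176/7906261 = 18.42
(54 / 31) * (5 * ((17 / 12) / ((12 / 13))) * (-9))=-29835 / 248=-120.30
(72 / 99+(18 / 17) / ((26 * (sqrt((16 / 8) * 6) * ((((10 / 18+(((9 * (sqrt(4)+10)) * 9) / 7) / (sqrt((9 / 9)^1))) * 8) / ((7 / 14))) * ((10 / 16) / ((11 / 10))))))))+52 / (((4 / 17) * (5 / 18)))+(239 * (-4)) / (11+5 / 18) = 2079 * sqrt(3) / 388208600+7944554 / 11165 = 711.56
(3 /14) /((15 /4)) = 2 /35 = 0.06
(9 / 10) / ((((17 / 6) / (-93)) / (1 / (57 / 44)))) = -36828 / 1615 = -22.80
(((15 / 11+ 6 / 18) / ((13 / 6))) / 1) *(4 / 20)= 112 / 715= 0.16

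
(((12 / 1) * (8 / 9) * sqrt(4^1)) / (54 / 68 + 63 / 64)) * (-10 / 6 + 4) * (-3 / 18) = -243712 / 52245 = -4.66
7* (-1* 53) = -371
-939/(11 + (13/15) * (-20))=2817/19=148.26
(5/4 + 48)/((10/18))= 1773/20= 88.65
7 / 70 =1 / 10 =0.10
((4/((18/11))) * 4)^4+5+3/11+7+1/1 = 660622802/72171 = 9153.58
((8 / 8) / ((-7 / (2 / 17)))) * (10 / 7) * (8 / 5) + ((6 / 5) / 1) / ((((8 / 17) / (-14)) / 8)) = -1189684 / 4165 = -285.64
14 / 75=0.19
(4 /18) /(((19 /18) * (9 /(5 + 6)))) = 44 /171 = 0.26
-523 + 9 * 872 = 7325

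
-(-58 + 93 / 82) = 4663 / 82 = 56.87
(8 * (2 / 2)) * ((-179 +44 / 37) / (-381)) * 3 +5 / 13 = 707711 / 61087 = 11.59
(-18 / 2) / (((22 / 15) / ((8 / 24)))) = -45 / 22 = -2.05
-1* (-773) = 773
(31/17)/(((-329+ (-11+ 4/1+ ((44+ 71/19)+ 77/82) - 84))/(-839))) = 40522022/9834891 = 4.12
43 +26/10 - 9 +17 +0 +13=333/5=66.60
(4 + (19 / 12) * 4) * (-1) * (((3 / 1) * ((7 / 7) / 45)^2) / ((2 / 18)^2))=-31 / 25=-1.24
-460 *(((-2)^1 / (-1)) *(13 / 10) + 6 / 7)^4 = -19721017052 / 300125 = -65709.34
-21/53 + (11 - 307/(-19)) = 26949/1007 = 26.76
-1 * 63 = -63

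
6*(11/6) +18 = 29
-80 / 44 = -20 / 11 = -1.82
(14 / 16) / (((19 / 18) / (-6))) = -189 / 38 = -4.97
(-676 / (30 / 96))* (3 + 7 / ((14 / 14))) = -21632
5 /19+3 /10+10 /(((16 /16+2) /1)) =2221 /570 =3.90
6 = 6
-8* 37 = -296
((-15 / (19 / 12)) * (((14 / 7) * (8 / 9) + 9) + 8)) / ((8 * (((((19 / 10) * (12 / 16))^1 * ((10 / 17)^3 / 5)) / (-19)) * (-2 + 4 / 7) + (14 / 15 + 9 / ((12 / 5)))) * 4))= -33531225 / 28274546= -1.19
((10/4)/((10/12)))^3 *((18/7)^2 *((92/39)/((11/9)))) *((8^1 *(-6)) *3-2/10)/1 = -248688144/5005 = -49687.94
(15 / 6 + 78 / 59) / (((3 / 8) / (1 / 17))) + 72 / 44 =74006 / 33099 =2.24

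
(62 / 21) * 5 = 310 / 21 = 14.76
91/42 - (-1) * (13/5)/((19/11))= 2093/570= 3.67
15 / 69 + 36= 833 / 23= 36.22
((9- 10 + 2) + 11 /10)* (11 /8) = 231 /80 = 2.89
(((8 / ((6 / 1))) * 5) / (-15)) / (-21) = 4 / 189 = 0.02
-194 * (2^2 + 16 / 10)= -5432 / 5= -1086.40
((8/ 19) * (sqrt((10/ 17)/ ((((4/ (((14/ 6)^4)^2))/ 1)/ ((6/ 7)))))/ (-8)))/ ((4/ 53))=-18179 * sqrt(1785)/ 104652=-7.34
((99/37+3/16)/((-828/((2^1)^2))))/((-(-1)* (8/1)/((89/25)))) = -10057/1633920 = -0.01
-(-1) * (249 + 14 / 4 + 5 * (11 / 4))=1065 / 4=266.25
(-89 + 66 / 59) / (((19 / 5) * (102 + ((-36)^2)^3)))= -425 / 40002837918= -0.00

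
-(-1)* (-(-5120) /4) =1280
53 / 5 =10.60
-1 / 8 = -0.12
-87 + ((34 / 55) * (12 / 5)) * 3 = -22701 / 275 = -82.55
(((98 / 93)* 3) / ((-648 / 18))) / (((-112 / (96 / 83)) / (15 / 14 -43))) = -587 / 15438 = -0.04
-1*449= -449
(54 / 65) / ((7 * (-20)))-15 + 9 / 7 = -62427 / 4550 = -13.72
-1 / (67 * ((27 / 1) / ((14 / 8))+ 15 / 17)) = -119 / 130047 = -0.00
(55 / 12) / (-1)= -55 / 12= -4.58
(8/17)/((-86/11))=-44/731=-0.06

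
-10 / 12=-5 / 6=-0.83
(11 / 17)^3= 1331 / 4913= 0.27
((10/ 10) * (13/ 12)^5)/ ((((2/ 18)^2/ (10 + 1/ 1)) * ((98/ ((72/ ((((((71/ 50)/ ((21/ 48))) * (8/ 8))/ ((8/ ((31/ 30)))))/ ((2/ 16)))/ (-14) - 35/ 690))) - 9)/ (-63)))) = 9607206375/ 1077632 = 8915.11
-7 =-7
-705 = -705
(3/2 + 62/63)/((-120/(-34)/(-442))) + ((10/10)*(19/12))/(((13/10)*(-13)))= -198793879/638820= -311.19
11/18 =0.61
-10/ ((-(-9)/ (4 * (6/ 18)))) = -40/ 27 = -1.48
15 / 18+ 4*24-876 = -4675 / 6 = -779.17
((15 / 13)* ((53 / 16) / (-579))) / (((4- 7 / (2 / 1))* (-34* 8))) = 265 / 5459584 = 0.00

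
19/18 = 1.06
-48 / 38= -1.26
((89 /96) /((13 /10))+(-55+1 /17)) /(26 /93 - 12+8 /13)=17832781 /3651872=4.88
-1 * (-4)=4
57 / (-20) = -57 / 20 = -2.85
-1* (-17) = 17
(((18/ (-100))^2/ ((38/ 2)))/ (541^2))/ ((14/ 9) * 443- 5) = 729/ 85596753557500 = 0.00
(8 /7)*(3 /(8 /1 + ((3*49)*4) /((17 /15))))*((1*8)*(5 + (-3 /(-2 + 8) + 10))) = 11832 /15673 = 0.75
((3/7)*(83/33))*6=498/77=6.47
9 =9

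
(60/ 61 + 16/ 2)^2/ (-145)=-300304/ 539545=-0.56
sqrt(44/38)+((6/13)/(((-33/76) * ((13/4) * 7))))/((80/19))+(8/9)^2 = 4105678/5270265+sqrt(418)/19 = 1.86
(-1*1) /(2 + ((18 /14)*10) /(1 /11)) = -7 /1004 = -0.01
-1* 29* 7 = -203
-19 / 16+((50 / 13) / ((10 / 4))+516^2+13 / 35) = 1938348939 / 7280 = 266256.72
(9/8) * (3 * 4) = 13.50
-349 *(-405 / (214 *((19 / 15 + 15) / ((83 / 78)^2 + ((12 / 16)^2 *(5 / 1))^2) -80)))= -2488322893725 / 294613618528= -8.45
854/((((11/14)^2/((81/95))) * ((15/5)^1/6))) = 2358.96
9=9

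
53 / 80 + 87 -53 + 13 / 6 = 8839 / 240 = 36.83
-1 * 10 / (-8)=5 / 4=1.25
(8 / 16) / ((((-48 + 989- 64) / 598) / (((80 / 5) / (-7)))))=-0.78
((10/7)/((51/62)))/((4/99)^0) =620/357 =1.74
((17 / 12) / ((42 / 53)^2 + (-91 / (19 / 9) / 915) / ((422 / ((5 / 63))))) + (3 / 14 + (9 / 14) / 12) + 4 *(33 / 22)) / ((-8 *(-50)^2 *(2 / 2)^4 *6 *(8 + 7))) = -247093071973 / 52179525195840000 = -0.00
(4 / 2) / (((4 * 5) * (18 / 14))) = 7 / 90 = 0.08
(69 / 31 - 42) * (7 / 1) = -8631 / 31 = -278.42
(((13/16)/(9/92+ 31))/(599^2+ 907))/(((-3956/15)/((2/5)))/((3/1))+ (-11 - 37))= -2691/9920761028320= -0.00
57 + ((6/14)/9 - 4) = 1114/21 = 53.05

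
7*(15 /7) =15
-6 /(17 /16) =-96 /17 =-5.65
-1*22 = -22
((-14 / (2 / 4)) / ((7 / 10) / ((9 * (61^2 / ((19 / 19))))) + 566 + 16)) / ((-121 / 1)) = 9376920 / 23583624427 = 0.00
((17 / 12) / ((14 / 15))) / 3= 85 / 168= 0.51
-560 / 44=-140 / 11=-12.73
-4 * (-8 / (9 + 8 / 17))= 544 / 161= 3.38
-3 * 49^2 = -7203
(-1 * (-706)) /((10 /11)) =3883 /5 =776.60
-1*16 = -16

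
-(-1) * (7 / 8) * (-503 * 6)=-2640.75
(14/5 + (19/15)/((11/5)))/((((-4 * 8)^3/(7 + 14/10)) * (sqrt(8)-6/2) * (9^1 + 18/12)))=557 * sqrt(2)/3379200 + 557/2252800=0.00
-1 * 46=-46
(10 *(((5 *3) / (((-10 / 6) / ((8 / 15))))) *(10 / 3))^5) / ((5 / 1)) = -2097152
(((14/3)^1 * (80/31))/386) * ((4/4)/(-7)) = -80/17949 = -0.00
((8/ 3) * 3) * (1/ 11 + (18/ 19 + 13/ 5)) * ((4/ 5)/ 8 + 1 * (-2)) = -15208/ 275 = -55.30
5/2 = 2.50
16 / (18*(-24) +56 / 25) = -50 / 1343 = -0.04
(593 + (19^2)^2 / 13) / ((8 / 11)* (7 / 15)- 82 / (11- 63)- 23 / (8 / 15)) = -182199600 / 707141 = -257.66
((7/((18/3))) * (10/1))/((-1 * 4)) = -35/12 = -2.92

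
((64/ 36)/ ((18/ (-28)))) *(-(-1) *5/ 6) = -560/ 243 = -2.30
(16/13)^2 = 256/169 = 1.51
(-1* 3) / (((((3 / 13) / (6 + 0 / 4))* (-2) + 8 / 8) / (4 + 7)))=-143 / 4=-35.75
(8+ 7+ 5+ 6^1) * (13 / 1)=338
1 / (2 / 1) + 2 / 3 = 1.17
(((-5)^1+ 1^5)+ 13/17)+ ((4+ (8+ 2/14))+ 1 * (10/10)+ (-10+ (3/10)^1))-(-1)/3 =1931/3570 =0.54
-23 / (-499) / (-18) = -0.00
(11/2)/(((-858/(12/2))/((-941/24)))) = 941/624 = 1.51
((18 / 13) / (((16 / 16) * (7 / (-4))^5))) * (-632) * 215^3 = 115772368896000 / 218491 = 529872483.97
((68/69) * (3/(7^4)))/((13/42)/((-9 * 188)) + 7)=690336/3924264715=0.00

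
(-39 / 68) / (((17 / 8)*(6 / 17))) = -13 / 17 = -0.76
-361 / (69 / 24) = -2888 / 23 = -125.57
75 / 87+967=28068 / 29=967.86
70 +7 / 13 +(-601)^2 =4696530 / 13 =361271.54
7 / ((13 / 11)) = 77 / 13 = 5.92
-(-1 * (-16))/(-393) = 16/393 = 0.04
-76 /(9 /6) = -50.67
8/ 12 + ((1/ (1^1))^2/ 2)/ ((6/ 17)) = 25/ 12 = 2.08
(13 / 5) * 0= 0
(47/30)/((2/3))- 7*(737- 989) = 35327/20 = 1766.35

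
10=10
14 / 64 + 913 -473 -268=5511 / 32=172.22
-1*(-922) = 922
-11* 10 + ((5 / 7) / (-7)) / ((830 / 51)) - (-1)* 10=-813451 / 8134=-100.01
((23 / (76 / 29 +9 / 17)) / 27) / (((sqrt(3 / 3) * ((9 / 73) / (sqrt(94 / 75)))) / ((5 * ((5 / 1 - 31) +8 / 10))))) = -11588458 * sqrt(282) / 628965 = -309.40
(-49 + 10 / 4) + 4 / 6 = -275 / 6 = -45.83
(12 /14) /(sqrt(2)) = 3 * sqrt(2) /7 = 0.61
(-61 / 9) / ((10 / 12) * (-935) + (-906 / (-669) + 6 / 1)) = 27206 / 3098055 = 0.01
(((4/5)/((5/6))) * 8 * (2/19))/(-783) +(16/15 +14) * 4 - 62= -215018/123975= -1.73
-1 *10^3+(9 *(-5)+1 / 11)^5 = -29419624283224 / 161051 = -182672720.34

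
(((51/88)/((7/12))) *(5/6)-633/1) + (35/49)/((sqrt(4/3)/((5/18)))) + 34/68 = -194555/308 + 25 *sqrt(3)/252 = -631.50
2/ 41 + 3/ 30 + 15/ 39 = 2843/ 5330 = 0.53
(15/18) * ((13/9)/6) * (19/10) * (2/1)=0.76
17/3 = 5.67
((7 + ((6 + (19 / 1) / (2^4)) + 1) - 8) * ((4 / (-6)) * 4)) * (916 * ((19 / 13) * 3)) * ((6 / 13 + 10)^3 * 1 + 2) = -2521689490500 / 28561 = -88291358.51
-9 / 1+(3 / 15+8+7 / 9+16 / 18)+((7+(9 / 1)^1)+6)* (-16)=-5267 / 15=-351.13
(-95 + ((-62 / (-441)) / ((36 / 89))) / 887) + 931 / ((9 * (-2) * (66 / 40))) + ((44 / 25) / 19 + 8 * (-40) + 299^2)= 3272578962313279 / 36789256350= 88954.75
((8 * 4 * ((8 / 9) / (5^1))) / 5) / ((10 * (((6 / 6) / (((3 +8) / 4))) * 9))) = 352 / 10125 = 0.03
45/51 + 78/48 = 341/136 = 2.51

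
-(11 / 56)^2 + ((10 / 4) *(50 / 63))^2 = 141457 / 36288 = 3.90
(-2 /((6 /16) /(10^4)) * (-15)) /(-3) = -266666.67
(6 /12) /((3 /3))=1 /2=0.50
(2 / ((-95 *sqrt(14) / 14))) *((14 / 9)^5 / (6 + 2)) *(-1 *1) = 134456 *sqrt(14) / 5609655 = 0.09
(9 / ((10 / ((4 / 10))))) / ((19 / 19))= 9 / 25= 0.36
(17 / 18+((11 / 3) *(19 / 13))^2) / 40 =0.74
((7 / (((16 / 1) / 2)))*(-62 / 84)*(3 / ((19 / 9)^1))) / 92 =-279 / 27968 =-0.01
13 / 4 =3.25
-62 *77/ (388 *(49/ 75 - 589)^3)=1007015625/ 16668073692680944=0.00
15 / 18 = 5 / 6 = 0.83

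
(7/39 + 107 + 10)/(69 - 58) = 4570/429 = 10.65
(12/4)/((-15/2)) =-2/5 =-0.40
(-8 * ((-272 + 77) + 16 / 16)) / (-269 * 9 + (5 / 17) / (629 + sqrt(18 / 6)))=-429617796234064 / 670170414815557 + 131920 * sqrt(3) / 670170414815557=-0.64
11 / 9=1.22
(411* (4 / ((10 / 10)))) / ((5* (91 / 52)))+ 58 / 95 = 25070 / 133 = 188.50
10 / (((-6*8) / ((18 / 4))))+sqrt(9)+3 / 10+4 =6.36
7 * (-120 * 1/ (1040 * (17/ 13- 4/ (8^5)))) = -4096/ 6631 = -0.62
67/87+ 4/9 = 317/261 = 1.21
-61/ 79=-0.77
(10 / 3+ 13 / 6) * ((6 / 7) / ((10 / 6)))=99 / 35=2.83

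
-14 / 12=-7 / 6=-1.17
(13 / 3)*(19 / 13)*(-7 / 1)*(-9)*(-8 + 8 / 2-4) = -3192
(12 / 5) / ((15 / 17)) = 68 / 25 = 2.72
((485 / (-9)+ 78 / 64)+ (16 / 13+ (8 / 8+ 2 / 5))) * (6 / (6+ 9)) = -936737 / 46800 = -20.02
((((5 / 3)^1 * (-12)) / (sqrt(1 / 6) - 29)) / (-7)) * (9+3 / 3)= -6960 / 7063 - 40 * sqrt(6) / 7063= -1.00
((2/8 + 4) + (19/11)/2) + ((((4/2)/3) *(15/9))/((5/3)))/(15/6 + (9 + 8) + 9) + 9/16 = 171533/30096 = 5.70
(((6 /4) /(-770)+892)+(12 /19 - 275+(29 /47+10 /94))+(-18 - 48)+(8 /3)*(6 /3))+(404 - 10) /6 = 857247561 /1375220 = 623.35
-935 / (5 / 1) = -187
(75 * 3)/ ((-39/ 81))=-6075/ 13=-467.31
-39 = -39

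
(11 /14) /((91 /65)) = 55 /98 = 0.56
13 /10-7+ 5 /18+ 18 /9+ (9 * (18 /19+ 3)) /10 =223 /1710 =0.13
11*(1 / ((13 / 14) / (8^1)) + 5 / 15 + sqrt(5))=11*sqrt(5) + 3839 / 39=123.03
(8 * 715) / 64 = 715 / 8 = 89.38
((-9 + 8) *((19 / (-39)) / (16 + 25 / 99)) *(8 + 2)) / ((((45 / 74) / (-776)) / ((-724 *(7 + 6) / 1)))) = 17378339968 / 4827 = 3600236.16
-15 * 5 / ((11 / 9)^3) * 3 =-123.23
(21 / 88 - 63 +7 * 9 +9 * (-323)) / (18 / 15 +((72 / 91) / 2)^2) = -3530397325 / 1647536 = -2142.83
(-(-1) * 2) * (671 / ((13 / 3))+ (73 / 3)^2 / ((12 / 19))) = 1533667 / 702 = 2184.71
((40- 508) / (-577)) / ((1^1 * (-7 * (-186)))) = 78 / 125209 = 0.00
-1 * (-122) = 122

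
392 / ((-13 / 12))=-4704 / 13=-361.85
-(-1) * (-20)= -20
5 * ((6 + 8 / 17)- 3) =295 / 17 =17.35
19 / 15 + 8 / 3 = 59 / 15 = 3.93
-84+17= -67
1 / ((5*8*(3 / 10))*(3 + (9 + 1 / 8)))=2 / 291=0.01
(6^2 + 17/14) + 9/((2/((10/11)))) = 6361/154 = 41.31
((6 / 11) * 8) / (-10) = -24 / 55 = -0.44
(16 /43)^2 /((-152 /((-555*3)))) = 53280 /35131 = 1.52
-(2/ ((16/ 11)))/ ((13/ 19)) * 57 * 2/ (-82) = 11913/ 4264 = 2.79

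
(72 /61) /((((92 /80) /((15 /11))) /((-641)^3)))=-5688893973600 /15433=-368618802.15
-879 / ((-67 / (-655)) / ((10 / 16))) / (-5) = 575745 / 536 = 1074.15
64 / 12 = 16 / 3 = 5.33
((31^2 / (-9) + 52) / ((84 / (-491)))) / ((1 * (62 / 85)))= 20575355 / 46872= 438.97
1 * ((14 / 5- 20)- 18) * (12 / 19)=-2112 / 95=-22.23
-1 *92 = -92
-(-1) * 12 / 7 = 12 / 7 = 1.71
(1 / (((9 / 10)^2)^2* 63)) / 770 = 1000 / 31827411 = 0.00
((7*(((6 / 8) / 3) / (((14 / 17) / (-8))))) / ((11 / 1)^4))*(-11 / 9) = 17 / 11979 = 0.00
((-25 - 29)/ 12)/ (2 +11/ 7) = -63/ 50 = -1.26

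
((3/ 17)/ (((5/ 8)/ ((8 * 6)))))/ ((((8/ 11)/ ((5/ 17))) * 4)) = 396/ 289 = 1.37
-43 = -43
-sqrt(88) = -2 * sqrt(22) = -9.38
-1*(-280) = 280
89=89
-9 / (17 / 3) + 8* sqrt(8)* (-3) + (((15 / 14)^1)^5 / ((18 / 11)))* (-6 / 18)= -48* sqrt(2)- 34301871 / 18286016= -69.76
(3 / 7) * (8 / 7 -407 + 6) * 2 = -16794 / 49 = -342.73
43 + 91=134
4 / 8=1 / 2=0.50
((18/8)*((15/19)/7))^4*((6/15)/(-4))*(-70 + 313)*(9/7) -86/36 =-2.52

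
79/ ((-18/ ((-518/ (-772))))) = -20461/ 6948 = -2.94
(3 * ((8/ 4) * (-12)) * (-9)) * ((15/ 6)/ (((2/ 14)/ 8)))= 90720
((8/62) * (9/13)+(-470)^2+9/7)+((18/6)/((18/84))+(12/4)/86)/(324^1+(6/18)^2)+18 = 220919.42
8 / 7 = 1.14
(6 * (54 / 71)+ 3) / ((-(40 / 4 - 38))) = 537 / 1988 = 0.27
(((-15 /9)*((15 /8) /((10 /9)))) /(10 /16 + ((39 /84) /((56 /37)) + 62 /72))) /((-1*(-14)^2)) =0.01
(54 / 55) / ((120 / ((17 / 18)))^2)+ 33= 156816289 / 4752000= 33.00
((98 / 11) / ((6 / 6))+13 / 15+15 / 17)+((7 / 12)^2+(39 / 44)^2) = 8726309 / 740520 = 11.78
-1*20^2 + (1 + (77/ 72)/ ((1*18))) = -517027/ 1296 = -398.94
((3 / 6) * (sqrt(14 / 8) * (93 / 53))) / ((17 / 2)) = 93 * sqrt(7) / 1802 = 0.14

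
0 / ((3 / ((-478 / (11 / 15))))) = 0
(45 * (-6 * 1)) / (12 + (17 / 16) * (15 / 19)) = -27360 / 1301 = -21.03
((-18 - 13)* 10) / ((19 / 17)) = -5270 / 19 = -277.37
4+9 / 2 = 17 / 2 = 8.50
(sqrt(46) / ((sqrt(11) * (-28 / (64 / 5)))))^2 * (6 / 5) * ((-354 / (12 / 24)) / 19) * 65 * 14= -1300635648 / 36575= -35560.78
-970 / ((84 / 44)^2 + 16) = -117370 / 2377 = -49.38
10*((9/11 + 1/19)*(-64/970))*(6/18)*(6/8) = -0.14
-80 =-80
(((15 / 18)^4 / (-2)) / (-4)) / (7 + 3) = 125 / 20736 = 0.01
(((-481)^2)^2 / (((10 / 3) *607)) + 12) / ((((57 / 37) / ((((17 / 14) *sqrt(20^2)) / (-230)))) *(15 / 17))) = -572374226074493 / 278521950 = -2055041.72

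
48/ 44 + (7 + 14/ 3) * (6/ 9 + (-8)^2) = 74798/ 99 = 755.54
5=5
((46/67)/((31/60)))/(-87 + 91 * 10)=2760/1709371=0.00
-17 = -17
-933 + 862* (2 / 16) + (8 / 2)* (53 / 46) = -75499 / 92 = -820.64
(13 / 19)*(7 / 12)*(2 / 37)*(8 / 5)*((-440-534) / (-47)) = 0.72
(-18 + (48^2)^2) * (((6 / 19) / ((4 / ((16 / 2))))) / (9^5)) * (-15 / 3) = -11796440 / 41553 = -283.89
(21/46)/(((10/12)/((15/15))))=63/115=0.55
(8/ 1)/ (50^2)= 2/ 625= 0.00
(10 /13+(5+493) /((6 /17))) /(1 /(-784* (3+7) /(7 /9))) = -184998240 /13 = -14230633.85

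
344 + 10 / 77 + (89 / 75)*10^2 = 106906 / 231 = 462.80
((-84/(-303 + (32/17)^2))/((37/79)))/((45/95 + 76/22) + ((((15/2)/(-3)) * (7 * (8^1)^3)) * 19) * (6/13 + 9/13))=-0.00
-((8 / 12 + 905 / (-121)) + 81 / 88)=17111 / 2904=5.89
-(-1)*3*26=78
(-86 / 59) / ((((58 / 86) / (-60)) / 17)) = 3771960 / 1711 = 2204.54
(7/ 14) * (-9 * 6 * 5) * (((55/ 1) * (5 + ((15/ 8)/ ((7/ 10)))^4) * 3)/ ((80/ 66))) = -5103464743575/ 4917248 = -1037870.11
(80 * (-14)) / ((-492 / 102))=9520 / 41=232.20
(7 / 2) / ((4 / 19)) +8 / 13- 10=753 / 104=7.24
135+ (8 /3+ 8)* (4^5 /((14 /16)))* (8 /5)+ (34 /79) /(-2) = 166793048 /8295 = 20107.66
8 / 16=1 / 2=0.50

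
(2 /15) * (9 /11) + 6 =6.11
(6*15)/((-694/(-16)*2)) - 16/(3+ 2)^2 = 3448/8675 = 0.40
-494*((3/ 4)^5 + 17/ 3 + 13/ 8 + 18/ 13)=-6763487/ 1536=-4403.31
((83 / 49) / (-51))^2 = 6889 / 6245001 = 0.00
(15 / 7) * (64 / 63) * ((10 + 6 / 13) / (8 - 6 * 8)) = -1088 / 1911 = -0.57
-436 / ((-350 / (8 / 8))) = 218 / 175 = 1.25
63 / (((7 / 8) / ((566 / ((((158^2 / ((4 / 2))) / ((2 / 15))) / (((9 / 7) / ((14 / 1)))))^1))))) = 61128 / 1529045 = 0.04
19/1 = 19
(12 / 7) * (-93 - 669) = -1306.29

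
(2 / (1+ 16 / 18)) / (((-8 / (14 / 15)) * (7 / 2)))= -0.04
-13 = -13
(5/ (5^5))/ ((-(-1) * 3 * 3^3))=1/ 50625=0.00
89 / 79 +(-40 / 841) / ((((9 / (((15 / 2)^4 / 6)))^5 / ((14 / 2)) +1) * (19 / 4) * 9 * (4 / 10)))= 230128520154988085043967 / 204776958603300738760937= 1.12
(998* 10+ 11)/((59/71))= 709361/59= 12023.07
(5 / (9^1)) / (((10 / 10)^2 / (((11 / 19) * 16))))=880 / 171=5.15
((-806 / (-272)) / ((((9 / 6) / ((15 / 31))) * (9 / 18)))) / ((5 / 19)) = 247 / 34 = 7.26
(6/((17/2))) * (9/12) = 9/17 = 0.53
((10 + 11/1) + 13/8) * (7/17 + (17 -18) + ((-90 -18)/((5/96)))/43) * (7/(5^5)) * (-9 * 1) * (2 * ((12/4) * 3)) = 9154636281/22843750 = 400.75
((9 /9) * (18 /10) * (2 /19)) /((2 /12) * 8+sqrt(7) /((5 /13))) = -1080 /194693+2106 * sqrt(7) /194693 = 0.02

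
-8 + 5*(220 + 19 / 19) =1097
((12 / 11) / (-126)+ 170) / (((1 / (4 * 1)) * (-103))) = -157072 / 23793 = -6.60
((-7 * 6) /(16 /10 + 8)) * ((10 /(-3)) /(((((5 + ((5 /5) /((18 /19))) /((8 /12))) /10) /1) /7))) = 12250 /79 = 155.06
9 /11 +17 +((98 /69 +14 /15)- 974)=-953.83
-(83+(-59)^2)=-3564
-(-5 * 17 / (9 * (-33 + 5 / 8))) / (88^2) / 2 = -85 / 4512816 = -0.00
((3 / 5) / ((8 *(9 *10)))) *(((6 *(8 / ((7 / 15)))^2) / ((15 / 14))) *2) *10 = 192 / 7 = 27.43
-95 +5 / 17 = -94.71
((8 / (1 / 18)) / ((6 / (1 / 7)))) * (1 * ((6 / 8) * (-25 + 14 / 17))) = -7398 / 119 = -62.17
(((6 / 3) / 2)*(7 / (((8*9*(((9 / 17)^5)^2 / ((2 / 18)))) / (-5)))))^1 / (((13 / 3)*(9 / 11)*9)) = -776157651672865 / 793062138438648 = -0.98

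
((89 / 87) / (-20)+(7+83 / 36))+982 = 1293587 / 1305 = 991.25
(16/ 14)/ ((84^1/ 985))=1970/ 147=13.40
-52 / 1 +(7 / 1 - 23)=-68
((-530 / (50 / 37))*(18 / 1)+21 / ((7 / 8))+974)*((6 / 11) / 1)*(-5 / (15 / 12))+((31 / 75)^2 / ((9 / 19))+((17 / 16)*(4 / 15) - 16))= 13209.95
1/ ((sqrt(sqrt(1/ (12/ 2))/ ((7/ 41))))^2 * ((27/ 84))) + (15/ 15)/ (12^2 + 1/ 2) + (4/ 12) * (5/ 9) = 1499/ 7803 + 196 * sqrt(6)/ 369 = 1.49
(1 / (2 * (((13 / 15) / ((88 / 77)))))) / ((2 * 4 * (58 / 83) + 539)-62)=0.00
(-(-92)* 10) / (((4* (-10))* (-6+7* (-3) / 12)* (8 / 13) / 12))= 1794 / 31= 57.87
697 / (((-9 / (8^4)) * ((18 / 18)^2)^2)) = -2854912 / 9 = -317212.44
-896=-896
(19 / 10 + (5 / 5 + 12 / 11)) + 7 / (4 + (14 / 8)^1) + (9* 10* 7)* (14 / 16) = 2815679 / 5060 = 556.46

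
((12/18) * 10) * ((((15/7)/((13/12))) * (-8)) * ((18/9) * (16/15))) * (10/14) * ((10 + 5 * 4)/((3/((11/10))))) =-1768.29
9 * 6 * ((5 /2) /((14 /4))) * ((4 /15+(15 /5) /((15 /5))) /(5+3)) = 171 /28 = 6.11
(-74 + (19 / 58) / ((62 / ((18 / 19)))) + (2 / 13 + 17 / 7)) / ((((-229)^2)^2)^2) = -11684383 / 1237413752552997036752098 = -0.00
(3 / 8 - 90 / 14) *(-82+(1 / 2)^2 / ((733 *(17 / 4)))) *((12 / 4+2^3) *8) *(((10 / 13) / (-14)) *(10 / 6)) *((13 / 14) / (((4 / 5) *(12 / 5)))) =-1934.64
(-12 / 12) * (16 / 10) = -8 / 5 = -1.60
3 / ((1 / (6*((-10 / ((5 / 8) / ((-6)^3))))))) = 62208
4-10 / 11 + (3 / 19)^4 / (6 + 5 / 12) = 31017370 / 10034717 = 3.09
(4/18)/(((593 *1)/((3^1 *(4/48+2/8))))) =2/5337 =0.00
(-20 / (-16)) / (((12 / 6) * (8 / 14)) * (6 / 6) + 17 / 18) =315 / 526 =0.60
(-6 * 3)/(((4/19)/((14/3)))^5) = -41615795893/432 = -96332860.86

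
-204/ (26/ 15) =-1530/ 13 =-117.69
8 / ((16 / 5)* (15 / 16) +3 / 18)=48 / 19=2.53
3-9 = -6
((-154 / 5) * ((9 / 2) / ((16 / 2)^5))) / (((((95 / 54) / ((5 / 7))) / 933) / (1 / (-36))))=277101 / 6225920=0.04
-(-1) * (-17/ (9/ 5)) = -85/ 9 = -9.44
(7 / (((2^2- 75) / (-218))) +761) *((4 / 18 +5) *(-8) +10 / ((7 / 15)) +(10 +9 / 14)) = -7549579 / 994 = -7595.15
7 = 7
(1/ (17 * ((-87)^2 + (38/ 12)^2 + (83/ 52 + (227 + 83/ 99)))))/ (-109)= -1287/ 18621706823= -0.00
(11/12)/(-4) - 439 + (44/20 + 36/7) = -725569/1680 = -431.89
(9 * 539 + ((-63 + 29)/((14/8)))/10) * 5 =169717/7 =24245.29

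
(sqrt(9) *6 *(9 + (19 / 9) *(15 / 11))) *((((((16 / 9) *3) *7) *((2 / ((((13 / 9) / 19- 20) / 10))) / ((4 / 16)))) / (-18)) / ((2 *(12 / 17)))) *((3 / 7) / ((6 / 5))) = 50646400 / 112431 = 450.47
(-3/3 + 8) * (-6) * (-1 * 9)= 378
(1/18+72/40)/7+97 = 61277/630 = 97.27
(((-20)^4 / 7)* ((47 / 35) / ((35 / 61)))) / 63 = 18348800 / 21609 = 849.13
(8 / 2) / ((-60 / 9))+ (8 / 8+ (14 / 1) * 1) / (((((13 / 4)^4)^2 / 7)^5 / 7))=-1083565944253583670621231244810937344115436003 / 1805943240422657229649604388206700782721588005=-0.60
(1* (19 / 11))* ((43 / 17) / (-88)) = -817 / 16456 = -0.05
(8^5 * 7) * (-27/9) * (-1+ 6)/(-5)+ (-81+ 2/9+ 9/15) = 30962152/45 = 688047.82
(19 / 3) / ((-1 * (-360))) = 19 / 1080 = 0.02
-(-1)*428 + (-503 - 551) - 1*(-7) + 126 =-493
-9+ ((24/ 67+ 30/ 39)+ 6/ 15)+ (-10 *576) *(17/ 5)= -19591.47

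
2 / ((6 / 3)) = 1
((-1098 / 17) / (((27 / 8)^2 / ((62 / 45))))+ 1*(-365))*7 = -161709247 / 61965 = -2609.69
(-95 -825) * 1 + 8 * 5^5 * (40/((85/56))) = 11184360/17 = 657903.53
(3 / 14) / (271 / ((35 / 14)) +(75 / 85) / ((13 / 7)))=0.00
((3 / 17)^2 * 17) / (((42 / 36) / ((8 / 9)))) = 48 / 119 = 0.40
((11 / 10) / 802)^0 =1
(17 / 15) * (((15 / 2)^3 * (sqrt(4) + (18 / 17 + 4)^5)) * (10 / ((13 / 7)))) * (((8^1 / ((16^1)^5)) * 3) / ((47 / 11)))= 611630091331875 / 13377557233664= 45.72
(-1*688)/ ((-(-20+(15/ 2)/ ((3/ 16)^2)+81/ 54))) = 4128/ 1169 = 3.53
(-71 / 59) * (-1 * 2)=2.41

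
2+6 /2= 5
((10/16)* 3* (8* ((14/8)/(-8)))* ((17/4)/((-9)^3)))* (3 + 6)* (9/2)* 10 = 2975/384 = 7.75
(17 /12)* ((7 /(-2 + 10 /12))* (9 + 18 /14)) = -612 /7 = -87.43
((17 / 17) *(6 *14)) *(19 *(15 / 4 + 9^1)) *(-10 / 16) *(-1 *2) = 101745 / 4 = 25436.25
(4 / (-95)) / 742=-2 / 35245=-0.00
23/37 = 0.62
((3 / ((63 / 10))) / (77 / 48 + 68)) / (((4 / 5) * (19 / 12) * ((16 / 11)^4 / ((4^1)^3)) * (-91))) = -1098075 / 1293955936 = -0.00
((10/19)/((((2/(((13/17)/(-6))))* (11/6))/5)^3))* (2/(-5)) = 274625/248489714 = 0.00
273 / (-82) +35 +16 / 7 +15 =28101 / 574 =48.96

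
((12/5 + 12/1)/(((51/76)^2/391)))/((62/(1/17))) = 531392/44795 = 11.86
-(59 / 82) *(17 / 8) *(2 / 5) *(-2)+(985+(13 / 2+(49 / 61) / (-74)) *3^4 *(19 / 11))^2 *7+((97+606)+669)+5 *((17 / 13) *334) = 25084794.51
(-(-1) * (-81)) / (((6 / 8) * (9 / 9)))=-108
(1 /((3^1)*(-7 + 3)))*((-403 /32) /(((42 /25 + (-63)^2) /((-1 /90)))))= -0.00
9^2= 81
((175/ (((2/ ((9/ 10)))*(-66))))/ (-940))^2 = 441/ 273703936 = 0.00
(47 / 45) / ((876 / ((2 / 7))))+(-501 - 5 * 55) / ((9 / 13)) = -154648993 / 137970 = -1120.89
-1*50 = -50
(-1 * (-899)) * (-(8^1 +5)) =-11687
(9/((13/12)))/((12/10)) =90/13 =6.92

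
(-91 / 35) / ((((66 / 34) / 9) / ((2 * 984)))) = -1304784 / 55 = -23723.35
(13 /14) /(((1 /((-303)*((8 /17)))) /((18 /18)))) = -15756 /119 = -132.40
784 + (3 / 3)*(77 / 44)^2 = 12593 / 16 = 787.06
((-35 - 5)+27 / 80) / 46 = -0.86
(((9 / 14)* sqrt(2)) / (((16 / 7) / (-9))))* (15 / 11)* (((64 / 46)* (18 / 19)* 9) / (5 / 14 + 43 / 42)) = -4133430* sqrt(2) / 139403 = -41.93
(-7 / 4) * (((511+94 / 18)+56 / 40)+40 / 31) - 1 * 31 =-5240161 / 5580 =-939.10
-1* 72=-72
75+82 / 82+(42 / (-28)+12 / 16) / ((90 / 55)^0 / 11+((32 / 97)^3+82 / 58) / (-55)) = 64.38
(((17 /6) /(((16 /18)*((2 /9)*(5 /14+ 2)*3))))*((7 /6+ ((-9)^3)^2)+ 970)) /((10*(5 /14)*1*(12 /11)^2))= 29270956099 /115200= 254088.16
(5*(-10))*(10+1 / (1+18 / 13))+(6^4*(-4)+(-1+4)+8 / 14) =-1237203 / 217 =-5701.40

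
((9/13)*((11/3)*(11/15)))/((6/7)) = 847/390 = 2.17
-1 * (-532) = 532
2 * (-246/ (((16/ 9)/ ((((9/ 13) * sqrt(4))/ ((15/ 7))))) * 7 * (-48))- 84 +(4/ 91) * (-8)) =-168.17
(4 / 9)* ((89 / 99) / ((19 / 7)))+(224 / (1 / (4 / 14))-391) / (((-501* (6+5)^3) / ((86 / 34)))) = 0.15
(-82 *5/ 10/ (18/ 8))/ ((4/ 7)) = -287/ 9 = -31.89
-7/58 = -0.12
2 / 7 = 0.29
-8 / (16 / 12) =-6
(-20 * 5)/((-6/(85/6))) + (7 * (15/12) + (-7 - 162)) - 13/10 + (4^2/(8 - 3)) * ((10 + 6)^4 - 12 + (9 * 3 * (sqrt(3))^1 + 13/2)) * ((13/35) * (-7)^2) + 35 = 39312 * sqrt(3)/25 + 3434945293/900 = 3819329.50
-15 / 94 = -0.16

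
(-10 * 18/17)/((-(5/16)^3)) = 346.96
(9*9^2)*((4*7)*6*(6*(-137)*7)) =-704703888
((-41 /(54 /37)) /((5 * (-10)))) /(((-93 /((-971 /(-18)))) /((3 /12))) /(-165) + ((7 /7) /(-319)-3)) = -42717203 /225148680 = -0.19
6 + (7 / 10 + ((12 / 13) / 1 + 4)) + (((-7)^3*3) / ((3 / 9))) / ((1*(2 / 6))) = -1202419 / 130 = -9249.38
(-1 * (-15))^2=225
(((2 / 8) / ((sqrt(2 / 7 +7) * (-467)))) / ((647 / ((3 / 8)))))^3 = -0.00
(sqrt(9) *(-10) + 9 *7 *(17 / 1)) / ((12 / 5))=433.75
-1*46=-46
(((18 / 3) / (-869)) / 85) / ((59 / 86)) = -516 / 4358035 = -0.00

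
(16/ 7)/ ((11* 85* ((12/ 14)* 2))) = 4/ 2805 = 0.00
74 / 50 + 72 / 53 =3761 / 1325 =2.84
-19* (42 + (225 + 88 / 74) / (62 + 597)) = -19616645 / 24383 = -804.52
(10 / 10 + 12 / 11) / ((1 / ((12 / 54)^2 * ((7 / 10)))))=322 / 4455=0.07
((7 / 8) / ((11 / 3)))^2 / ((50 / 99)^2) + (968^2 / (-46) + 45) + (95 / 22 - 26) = -823628162587 / 40480000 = -20346.55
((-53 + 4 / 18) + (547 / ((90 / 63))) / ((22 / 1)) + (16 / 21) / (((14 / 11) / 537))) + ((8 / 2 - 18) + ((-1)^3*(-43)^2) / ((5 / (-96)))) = 694137277 / 19404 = 35772.90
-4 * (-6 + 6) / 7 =0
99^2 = 9801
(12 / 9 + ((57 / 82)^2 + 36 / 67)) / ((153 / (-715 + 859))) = 12725092 / 5743977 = 2.22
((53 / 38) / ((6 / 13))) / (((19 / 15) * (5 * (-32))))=-689 / 46208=-0.01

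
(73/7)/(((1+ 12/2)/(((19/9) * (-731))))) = -2299.09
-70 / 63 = -10 / 9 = -1.11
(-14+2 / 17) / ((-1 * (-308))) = -59 / 1309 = -0.05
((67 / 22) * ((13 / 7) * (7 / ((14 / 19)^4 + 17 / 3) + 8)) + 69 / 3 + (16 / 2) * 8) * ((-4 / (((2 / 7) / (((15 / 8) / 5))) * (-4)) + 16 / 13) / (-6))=-88197639011 / 1498136640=-58.87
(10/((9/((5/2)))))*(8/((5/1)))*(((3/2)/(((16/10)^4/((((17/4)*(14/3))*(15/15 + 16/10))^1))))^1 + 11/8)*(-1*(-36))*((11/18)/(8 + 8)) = 11874665/147456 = 80.53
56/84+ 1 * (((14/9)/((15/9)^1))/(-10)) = 43/75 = 0.57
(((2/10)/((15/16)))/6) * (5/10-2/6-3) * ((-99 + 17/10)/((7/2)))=2.80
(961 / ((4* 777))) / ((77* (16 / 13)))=12493 / 3829056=0.00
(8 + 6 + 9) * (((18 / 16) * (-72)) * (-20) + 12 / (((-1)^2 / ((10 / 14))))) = 262200 / 7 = 37457.14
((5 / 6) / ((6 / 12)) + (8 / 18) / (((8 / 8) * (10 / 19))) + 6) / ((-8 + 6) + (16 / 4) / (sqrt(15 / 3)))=-383 / 18-383 * sqrt(5) / 45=-40.31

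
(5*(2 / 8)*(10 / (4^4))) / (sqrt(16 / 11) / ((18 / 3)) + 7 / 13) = 9009 / 85504 -507*sqrt(11) / 42752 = 0.07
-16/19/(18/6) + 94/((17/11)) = 58666/969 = 60.54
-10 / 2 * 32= -160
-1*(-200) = 200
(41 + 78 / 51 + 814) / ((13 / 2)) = 29122 / 221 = 131.77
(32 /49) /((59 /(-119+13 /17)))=-64320 /49147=-1.31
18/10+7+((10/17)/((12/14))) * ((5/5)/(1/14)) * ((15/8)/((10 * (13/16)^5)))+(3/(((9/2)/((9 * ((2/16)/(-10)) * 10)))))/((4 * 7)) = 48993841053/3534709360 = 13.86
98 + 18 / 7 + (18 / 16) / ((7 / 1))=5641 / 56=100.73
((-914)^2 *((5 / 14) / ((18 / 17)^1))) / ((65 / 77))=333801.39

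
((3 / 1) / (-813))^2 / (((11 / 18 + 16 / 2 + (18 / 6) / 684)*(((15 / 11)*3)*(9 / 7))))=0.00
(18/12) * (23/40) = 69/80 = 0.86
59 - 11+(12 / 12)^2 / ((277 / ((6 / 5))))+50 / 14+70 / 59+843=512380458 / 572005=895.76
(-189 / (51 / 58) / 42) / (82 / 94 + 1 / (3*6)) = -73602 / 13345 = -5.52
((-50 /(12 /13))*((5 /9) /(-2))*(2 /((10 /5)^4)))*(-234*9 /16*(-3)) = 190125 /256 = 742.68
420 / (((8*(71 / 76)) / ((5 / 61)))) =4.61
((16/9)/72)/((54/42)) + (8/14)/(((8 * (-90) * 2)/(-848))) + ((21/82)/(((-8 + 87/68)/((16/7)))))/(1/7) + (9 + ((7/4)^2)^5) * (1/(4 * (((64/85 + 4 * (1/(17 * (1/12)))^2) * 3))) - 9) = -19870083602689241702051/7956593992752168960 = -2497.31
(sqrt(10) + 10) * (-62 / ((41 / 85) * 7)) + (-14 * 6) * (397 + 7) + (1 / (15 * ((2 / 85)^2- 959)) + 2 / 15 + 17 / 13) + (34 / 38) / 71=-17847212563092230867 / 523099934501235- 5270 * sqrt(10) / 287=-34176.24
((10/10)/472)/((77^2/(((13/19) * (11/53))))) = 13/256188856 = 0.00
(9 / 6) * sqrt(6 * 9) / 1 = 9 * sqrt(6) / 2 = 11.02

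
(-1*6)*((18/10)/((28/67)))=-1809/70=-25.84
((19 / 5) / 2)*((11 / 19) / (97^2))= 11 / 94090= 0.00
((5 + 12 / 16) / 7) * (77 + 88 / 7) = 14421 / 196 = 73.58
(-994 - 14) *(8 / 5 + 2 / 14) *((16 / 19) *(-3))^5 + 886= 2249167173482 / 12380495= 181670.21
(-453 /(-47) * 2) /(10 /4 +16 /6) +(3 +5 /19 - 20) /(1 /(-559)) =259102518 /27683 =9359.63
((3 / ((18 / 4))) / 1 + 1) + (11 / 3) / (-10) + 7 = 83 / 10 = 8.30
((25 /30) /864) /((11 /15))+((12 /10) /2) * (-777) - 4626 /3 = -190859203 /95040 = -2008.20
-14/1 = -14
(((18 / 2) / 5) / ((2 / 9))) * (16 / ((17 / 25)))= 3240 / 17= 190.59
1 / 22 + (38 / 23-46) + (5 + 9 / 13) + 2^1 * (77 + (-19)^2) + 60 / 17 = 94036647 / 111826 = 840.92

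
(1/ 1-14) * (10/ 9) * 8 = -1040/ 9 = -115.56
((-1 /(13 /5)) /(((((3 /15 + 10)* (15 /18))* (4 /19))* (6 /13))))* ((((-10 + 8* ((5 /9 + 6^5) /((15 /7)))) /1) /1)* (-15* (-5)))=-930533075 /918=-1013652.59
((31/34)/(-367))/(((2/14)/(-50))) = 5425/6239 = 0.87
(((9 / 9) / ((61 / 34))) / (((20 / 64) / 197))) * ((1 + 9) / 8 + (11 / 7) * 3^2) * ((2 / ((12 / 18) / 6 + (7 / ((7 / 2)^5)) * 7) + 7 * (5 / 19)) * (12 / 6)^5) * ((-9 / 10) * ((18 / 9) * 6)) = -397340502409728 / 18283225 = -21732517.23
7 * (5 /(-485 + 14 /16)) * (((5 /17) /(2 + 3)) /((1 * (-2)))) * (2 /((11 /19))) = 5320 /724251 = 0.01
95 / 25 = 19 / 5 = 3.80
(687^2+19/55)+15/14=471970.42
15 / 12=5 / 4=1.25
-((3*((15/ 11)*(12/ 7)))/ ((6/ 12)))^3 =-1259712000/ 456533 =-2759.30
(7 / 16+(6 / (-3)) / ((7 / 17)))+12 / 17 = -3.71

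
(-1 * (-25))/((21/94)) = 2350/21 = 111.90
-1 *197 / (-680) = 197 / 680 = 0.29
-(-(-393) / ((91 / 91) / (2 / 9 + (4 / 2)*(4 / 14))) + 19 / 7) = -6607 / 21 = -314.62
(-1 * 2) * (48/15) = -6.40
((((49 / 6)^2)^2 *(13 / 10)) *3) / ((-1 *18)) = -74942413 / 77760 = -963.77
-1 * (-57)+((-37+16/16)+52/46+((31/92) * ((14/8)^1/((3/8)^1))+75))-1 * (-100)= 27421/138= 198.70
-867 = -867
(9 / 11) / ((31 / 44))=36 / 31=1.16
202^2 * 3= 122412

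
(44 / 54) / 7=22 / 189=0.12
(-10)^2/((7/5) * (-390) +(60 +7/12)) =-0.21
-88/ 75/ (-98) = 0.01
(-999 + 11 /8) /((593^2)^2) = -7981 /989256153608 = -0.00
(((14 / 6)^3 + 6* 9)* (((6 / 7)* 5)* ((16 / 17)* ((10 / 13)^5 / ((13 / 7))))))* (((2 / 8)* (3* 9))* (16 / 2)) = 172896000000 / 82055753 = 2107.06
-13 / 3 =-4.33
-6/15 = -2/5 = -0.40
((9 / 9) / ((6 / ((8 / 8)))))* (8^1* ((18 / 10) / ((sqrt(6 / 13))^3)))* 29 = 377* sqrt(78) / 15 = 221.97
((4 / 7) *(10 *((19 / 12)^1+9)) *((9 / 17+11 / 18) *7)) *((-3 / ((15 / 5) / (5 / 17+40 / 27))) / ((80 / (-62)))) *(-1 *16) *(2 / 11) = -4479282380 / 2317491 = -1932.82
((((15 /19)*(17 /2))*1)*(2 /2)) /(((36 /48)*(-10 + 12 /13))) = -0.99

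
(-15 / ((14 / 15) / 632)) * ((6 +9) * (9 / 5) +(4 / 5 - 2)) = -1834380 / 7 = -262054.29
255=255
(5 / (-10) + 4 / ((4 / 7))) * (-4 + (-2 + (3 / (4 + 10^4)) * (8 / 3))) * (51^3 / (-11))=1176083766 / 2501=470245.41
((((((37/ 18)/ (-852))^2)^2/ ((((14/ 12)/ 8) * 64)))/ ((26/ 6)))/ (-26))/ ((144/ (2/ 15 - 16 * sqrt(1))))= 31860737/ 8974418896875352227840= 0.00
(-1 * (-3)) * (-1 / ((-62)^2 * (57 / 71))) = -71 / 73036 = -0.00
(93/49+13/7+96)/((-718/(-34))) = 83096/17591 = 4.72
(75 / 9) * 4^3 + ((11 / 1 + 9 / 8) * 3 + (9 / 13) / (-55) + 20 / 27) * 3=33186211 / 51480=644.64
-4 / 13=-0.31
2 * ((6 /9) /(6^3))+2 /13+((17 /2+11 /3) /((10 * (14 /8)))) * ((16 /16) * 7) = 5.03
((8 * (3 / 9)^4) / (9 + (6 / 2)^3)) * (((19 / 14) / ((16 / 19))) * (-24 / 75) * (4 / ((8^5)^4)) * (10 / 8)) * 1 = -361 / 58833584380087401185280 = -0.00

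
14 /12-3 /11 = 59 /66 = 0.89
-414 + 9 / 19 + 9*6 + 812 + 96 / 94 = 404971 / 893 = 453.49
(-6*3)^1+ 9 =-9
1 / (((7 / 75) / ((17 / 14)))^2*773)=1625625 / 7423892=0.22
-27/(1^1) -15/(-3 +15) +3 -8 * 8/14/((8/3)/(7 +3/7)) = -7445/196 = -37.98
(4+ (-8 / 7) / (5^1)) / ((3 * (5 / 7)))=44 / 25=1.76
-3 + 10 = 7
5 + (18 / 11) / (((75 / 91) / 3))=10.96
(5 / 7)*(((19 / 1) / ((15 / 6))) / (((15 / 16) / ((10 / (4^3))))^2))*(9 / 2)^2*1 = 171 / 56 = 3.05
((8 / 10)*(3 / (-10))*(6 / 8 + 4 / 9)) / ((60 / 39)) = -559 / 3000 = -0.19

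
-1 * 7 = -7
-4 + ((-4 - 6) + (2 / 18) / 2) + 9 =-89 / 18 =-4.94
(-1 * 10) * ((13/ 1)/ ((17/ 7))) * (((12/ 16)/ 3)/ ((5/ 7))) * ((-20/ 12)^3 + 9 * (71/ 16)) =-9716161/ 14688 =-661.50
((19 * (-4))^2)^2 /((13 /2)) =66724352 /13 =5132642.46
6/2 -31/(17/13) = -352/17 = -20.71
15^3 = 3375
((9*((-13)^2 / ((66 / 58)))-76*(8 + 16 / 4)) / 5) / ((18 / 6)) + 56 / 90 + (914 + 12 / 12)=467246 / 495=943.93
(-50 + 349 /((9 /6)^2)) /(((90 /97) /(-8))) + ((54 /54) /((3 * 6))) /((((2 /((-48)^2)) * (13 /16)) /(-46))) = -23848744 /5265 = -4529.68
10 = 10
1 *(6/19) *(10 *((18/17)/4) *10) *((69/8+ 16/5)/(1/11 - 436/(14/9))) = -983367/2787490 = -0.35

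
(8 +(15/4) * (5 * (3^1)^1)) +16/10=1317/20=65.85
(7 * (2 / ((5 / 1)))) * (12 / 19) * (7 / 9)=392 / 285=1.38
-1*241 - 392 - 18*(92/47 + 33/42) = -224502/329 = -682.38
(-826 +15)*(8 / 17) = -381.65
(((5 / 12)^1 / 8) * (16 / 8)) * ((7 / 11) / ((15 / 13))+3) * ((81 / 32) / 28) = 2637 / 78848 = 0.03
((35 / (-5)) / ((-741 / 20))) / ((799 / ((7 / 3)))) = 980 / 1776177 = 0.00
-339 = -339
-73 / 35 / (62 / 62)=-73 / 35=-2.09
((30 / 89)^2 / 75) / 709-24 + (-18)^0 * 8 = -89855812 / 5615989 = -16.00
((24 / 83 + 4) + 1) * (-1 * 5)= -2195 / 83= -26.45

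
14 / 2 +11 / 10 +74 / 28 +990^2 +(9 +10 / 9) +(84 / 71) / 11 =980120.96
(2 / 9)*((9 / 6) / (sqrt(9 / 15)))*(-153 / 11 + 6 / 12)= -295*sqrt(15) / 198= -5.77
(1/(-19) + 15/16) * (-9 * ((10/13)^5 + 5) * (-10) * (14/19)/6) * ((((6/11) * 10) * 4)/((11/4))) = 6631242471000/16218449533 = 408.87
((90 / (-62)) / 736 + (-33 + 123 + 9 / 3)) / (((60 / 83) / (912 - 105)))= 47374388661 / 456320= 103818.35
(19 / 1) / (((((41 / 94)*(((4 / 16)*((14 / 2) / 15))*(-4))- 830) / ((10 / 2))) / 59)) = -7903050 / 1170587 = -6.75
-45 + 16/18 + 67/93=-12106/279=-43.39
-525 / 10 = -105 / 2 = -52.50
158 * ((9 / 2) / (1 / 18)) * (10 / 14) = 63990 / 7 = 9141.43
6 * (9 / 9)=6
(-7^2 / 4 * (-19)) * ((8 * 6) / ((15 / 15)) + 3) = 47481 / 4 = 11870.25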